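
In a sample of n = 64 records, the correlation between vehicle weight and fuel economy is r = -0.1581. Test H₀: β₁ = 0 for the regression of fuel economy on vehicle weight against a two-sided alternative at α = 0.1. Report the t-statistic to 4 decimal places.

t = -1.2607

t = r·√(n − 2)/√(1 − r²) = -0.1581·√62/√0.975004 = -1.2607.
df = n − 2 = 62.
Two-sided p ≈ 0.2121, which is ≥ 0.1, so fail to reject H₀.
The data do not give significant evidence of a linear association between vehicle weight and fuel economy.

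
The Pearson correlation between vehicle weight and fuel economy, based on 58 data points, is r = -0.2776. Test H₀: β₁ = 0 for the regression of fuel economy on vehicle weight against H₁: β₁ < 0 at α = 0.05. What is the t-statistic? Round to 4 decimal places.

t = -2.1624

t = r·√(n − 2)/√(1 − r²) = -0.2776·√56/√0.922938 = -2.1624.
df = n − 2 = 56.
One-sided p ≈ 0.0174, which is < 0.05, so reject H₀.
There is evidence of a linear association between vehicle weight and fuel economy.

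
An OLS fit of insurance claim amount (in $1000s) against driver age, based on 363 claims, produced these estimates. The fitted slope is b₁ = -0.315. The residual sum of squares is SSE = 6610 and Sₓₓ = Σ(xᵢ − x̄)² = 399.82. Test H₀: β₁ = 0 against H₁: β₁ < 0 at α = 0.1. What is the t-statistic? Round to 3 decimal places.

t = -1.472

MSE = SSE/(n − 2) = 6610/361 = 18.3102.
SE(b₁) = √(MSE/Sₓₓ) = √(18.3102/399.82) = 0.214001.
t = -0.315 / 0.214001 = -1.472.
df = n − 2 = 361.
One-sided p ≈ 0.0710, which is < 0.1, so reject H₀.
There is evidence that the true slope on driver age is negative.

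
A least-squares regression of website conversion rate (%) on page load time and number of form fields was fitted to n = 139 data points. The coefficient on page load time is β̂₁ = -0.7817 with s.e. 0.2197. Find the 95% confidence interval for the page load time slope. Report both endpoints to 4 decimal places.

(-1.2162, -0.3472)

df = n − k − 1 = 139 − 2 − 1 = 136.
t* = t_{0.025, 136} = 1.977561.
Margin = t* × SE = 1.977561 × 0.2197 = 0.434470.
CI: -0.7817 ± 0.434470 → (-1.2162, -0.3472).
With 95% confidence, each one-unit increase in page load time is associated with a change of between -1.2162 and -0.3472 % in website conversion rate, holding the other predictors fixed.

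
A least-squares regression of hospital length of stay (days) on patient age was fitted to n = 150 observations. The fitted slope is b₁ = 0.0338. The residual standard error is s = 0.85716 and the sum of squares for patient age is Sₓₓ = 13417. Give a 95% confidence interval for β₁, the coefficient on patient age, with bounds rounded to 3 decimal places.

(0.019, 0.048)

SE(b₁) = s/√Sₓₓ = 0.85716/√13417 = 0.00740004.
df = n − 2 = 148.
t* = t_{0.025, 148} = 1.976122.
Margin = t* × SE = 1.976122 × 0.00740004 = 0.01462.
CI: 0.0338 ± 0.01462 → (0.019, 0.048).
With 95% confidence, each one-unit increase in patient age is associated with a change of between 0.019 and 0.048 days in hospital length of stay.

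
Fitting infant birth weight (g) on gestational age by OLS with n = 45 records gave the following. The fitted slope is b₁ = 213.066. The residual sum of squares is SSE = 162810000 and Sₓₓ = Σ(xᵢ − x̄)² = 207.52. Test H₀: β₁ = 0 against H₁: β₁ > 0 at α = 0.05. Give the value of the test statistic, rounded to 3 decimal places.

t = 1.577

MSE = SSE/(n − 2) = 162810000/43 = 3.78628e+06.
SE(b₁) = √(MSE/Sₓₓ) = √(3.78628e+06/207.52) = 135.075.
t = 213.066 / 135.075 = 1.577.
df = n − 2 = 43.
One-sided p ≈ 0.0610, which is ≥ 0.05, so fail to reject H₀.
The data do not give significant evidence that the true slope on gestational age is positive.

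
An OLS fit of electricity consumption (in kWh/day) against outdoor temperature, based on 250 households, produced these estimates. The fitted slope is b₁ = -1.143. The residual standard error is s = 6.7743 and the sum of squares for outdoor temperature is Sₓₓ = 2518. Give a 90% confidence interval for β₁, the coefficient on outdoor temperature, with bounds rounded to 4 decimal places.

SE(b₁) = s/√Sₓₓ = 6.7743/√2518 = 0.135001.
df = n − 2 = 248.
t* = t_{0.05, 248} = 1.651021.
Margin = t* × SE = 1.651021 × 0.135001 = 0.222889.
CI: -1.143 ± 0.222889 → (-1.3659, -0.9201).
With 90% confidence, each one-unit increase in outdoor temperature is associated with a change of between -1.3659 and -0.9201 kWh/day in electricity consumption.

(-1.3659, -0.9201)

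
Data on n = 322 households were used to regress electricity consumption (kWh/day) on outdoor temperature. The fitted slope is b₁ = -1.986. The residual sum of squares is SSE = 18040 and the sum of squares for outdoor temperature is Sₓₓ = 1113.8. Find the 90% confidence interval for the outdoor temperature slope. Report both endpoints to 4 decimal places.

(-2.3571, -1.6149)

MSE = SSE/(n − 2) = 18040/320 = 56.375.
SE(b₁) = √(MSE/Sₓₓ) = √(56.375/1113.8) = 0.224978.
df = n − 2 = 320.
t* = t_{0.05, 320} = 1.649629.
Margin = t* × SE = 1.649629 × 0.224978 = 0.371130.
CI: -1.986 ± 0.371130 → (-2.3571, -1.6149).
With 90% confidence, each one-unit increase in outdoor temperature is associated with a change of between -2.3571 and -1.6149 kWh/day in electricity consumption.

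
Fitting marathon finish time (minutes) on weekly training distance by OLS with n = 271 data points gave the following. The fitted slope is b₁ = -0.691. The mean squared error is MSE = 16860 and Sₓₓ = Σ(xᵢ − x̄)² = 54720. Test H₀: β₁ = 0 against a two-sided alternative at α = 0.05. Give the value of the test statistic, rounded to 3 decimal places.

t = -1.245

SE(b₁) = √(MSE/Sₓₓ) = √(16860/54720) = 0.55508.
t = -0.691 / 0.55508 = -1.245.
df = n − 2 = 269.
Two-sided p ≈ 0.2143, which is ≥ 0.05, so fail to reject H₀.
The data do not give significant evidence of an association between weekly training distance and marathon finish time.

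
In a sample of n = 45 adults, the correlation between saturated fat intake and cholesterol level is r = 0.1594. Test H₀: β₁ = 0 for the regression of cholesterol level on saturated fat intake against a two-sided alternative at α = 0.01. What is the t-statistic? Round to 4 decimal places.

t = 1.0588

t = r·√(n − 2)/√(1 − r²) = 0.1594·√43/√0.974592 = 1.0588.
df = n − 2 = 43.
Two-sided p ≈ 0.2956, which is ≥ 0.01, so fail to reject H₀.
The data do not give significant evidence of a linear association between saturated fat intake and cholesterol level.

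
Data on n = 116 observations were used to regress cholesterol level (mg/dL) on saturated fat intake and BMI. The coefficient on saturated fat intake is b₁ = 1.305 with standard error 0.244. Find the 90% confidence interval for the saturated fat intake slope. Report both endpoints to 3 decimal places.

df = n − k − 1 = 116 − 2 − 1 = 113.
t* = t_{0.05, 113} = 1.65845.
Margin = t* × SE = 1.65845 × 0.244 = 0.40466.
CI: 1.305 ± 0.40466 → (0.900, 1.710).
With 90% confidence, each one-unit increase in saturated fat intake is associated with a change of between 0.900 and 1.710 mg/dL in cholesterol level, holding the other predictors fixed.

(0.900, 1.710)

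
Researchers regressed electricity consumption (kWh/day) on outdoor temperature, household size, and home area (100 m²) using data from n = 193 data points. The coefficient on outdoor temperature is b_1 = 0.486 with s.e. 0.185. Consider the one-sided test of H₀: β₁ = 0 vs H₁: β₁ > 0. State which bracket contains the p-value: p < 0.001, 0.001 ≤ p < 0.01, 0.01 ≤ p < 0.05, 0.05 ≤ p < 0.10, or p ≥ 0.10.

0.001 ≤ p < 0.01

t = 0.486 / 0.185 = 2.627.
df = n − k − 1 = 193 − 3 − 1 = 189.
One-sided p = P(T_{189} > t) ≈ 0.0047.
So 0.001 ≤ p < 0.01.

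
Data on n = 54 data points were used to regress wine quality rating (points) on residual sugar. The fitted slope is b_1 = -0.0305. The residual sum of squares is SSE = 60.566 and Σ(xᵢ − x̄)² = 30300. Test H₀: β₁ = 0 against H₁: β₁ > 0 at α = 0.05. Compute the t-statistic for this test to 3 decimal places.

t = -4.919

MSE = SSE/(n − 2) = 60.566/52 = 1.16473.
SE(b_1) = √(MSE/Sₓₓ) = √(1.16473/30300) = 0.0062.
t = -0.0305 / 0.0062 = -4.919.
df = n − 2 = 52.
One-sided p ≈ 1.0000, which is ≥ 0.05, so fail to reject H₀.
The data do not give significant evidence that the true slope on residual sugar is positive.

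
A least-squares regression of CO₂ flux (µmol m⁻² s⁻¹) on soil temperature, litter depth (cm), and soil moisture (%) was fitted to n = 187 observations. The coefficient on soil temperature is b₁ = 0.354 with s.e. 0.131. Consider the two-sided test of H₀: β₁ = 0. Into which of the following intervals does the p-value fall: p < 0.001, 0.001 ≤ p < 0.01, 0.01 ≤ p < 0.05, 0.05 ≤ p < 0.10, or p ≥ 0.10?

0.001 ≤ p < 0.01

t = 0.354 / 0.131 = 2.702.
df = n − k − 1 = 187 − 3 − 1 = 183.
Two-sided p = 2·P(T_{183} > |t|) ≈ 0.0075.
So 0.001 ≤ p < 0.01.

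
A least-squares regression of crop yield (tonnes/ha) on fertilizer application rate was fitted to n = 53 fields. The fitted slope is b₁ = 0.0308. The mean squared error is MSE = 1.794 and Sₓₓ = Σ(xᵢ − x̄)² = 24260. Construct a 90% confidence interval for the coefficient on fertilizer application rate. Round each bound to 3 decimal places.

(0.016, 0.045)

SE(b₁) = √(MSE/Sₓₓ) = √(1.794/24260) = 0.00859935.
df = n − 2 = 51.
t* = t_{0.05, 51} = 1.675285.
Margin = t* × SE = 1.675285 × 0.00859935 = 0.01441.
CI: 0.0308 ± 0.01441 → (0.016, 0.045).
With 90% confidence, each one-unit increase in fertilizer application rate is associated with a change of between 0.016 and 0.045 tonnes/ha in crop yield.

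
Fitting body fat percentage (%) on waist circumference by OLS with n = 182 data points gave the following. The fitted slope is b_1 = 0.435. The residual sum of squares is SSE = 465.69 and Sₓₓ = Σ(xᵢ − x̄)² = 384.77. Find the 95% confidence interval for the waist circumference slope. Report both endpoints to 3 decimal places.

MSE = SSE/(n − 2) = 465.69/180 = 2.58717.
SE(b_1) = √(MSE/Sₓₓ) = √(2.58717/384.77) = 0.0819996.
df = n − 2 = 180.
t* = t_{0.025, 180} = 1.973231.
Margin = t* × SE = 1.973231 × 0.0819996 = 0.16180.
CI: 0.435 ± 0.16180 → (0.273, 0.597).
With 95% confidence, each one-unit increase in waist circumference is associated with a change of between 0.273 and 0.597 % in body fat percentage.

(0.273, 0.597)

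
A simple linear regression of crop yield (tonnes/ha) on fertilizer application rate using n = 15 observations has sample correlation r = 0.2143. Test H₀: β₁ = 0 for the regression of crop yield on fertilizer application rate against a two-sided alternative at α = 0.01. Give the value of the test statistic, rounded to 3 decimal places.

t = r·√(n − 2)/√(1 − r²) = 0.2143·√13/√0.954076 = 0.791.
df = n − 2 = 13.
Two-sided p ≈ 0.4431, which is ≥ 0.01, so fail to reject H₀.
The data do not give significant evidence of a linear association between fertilizer application rate and crop yield.

t = 0.791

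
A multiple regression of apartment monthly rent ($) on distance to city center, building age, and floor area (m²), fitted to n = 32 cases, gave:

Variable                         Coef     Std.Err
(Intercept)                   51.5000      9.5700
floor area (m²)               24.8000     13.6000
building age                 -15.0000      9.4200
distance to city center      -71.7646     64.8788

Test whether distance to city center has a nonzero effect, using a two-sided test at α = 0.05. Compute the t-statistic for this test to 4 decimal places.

Read off: b = -71.7646, SE = 64.8788 for distance to city center.
H₀: β₁ = 0 vs H₁: β₁ ≠ 0.
t = -71.7646 / 64.8788 = -1.1061.
df = n − k − 1 = 32 − 3 − 1 = 28.
Two-sided p ≈ 0.2781, which is ≥ 0.05, so fail to reject H₀.
The data do not give significant evidence of an association between distance to city center and apartment monthly rent, after adjusting for the other predictors.

t = -1.1061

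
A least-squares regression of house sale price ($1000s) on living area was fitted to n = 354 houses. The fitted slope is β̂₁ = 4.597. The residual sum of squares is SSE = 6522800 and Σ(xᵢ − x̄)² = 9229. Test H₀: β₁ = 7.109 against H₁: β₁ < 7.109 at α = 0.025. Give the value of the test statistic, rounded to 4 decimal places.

MSE = SSE/(n − 2) = 6522800/352 = 18530.7.
SE(β̂₁) = √(MSE/Sₓₓ) = √(18530.7/9229) = 1.417.
t = (4.597 − 7.109) / 1.417 = -1.7728.
df = n − 2 = 352.
One-sided p ≈ 0.0386, which is ≥ 0.025, so fail to reject H₀.
The data do not give significant evidence that the true slope on living area is below 7.109 $1000s per unit.

t = -1.7728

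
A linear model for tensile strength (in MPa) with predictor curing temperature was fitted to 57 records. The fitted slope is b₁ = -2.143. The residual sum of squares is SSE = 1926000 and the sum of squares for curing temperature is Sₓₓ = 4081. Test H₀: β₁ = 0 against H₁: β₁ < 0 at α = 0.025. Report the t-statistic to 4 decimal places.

t = -0.7316

MSE = SSE/(n − 2) = 1926000/55 = 35018.2.
SE(b₁) = √(MSE/Sₓₓ) = √(35018.2/4081) = 2.9293.
t = -2.143 / 2.9293 = -0.7316.
df = n − 2 = 55.
One-sided p ≈ 0.2338, which is ≥ 0.025, so fail to reject H₀.
The data do not give significant evidence that the true slope on curing temperature is negative.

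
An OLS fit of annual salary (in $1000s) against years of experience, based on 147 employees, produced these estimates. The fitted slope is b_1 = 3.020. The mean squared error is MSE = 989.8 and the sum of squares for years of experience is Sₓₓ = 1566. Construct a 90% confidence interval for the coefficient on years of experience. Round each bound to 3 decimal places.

(1.704, 4.336)

SE(b_1) = √(MSE/Sₓₓ) = √(989.8/1566) = 0.79502.
df = n − 2 = 145.
t* = t_{0.05, 145} = 1.65543.
Margin = t* × SE = 1.65543 × 0.79502 = 1.31610.
CI: 3.020 ± 1.31610 → (1.704, 4.336).
With 90% confidence, each one-unit increase in years of experience is associated with a change of between 1.704 and 4.336 $1000s in annual salary.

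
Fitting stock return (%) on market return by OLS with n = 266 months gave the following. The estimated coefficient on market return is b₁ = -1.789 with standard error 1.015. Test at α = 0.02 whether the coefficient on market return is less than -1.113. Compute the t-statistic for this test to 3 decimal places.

t = -0.666

H₀: β₁ = -1.113 vs H₁: β₁ < -1.113.
t = (b₁ − β₁⁰)/SE = (-1.789 − (-1.113)) / 1.015 = -0.666.
df = n − 2 = 266 − 2 = 264.
One-sided p ≈ 0.2530, which is ≥ 0.02, so fail to reject H₀.
The data do not give significant evidence that the true slope on market return is below -1.113 % per unit.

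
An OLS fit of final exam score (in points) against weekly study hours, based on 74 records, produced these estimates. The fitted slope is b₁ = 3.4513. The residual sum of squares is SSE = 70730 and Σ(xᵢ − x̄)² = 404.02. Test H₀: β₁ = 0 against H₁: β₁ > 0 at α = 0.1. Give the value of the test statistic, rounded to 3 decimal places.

MSE = SSE/(n − 2) = 70730/72 = 982.361.
SE(b₁) = √(MSE/Sₓₓ) = √(982.361/404.02) = 1.55932.
t = 3.4513 / 1.55932 = 2.213.
df = n − 2 = 72.
One-sided p ≈ 0.0150, which is < 0.1, so reject H₀.
There is evidence that the true slope on weekly study hours is positive.

t = 2.213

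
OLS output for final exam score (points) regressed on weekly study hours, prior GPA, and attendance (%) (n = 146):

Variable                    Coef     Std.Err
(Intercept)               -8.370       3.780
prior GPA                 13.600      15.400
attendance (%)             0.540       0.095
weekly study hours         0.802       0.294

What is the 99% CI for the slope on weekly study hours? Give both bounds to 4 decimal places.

Read off: b = 0.802, SE = 0.294 for weekly study hours.
df = n − k − 1 = 146 − 3 − 1 = 142.
t* = t_{0.005, 142} = 2.610895.
Margin = t* × SE = 2.610895 × 0.294 = 0.767603.
CI: 0.802 ± 0.767603 → (0.0344, 1.5696).

(0.0344, 1.5696)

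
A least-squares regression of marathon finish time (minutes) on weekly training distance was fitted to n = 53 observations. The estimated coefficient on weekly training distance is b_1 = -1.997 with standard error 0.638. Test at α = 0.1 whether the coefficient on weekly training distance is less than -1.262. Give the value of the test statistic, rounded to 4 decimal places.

H₀: β₁ = -1.262 vs H₁: β₁ < -1.262.
t = (b_1 − β₁⁰)/SE = (-1.997 − (-1.262)) / 0.638 = -1.1520.
df = n − 2 = 53 − 2 = 51.
One-sided p ≈ 0.1273, which is ≥ 0.1, so fail to reject H₀.
The data do not give significant evidence that the true slope on weekly training distance is below -1.262 minutes per unit.

t = -1.1520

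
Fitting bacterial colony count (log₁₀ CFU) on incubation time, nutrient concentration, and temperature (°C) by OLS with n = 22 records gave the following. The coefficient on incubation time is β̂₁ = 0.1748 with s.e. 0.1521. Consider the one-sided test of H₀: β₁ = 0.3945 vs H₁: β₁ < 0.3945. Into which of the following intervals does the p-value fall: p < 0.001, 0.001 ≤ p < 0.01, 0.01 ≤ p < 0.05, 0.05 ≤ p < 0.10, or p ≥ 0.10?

0.05 ≤ p < 0.10

t = (0.1748 − 0.3945) / 0.1521 = -1.444.
df = n − k − 1 = 22 − 3 − 1 = 18.
One-sided p = P(T_{18} < t) ≈ 0.0829.
So 0.05 ≤ p < 0.10.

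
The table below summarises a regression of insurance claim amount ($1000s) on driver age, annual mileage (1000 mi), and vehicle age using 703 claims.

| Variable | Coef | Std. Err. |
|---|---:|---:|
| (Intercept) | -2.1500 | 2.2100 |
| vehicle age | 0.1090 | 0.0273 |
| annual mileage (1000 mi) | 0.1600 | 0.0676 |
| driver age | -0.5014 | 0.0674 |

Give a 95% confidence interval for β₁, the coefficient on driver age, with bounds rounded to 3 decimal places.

(-0.634, -0.369)

Read off: b = -0.5014, SE = 0.0674 for driver age.
df = n − k − 1 = 703 − 3 − 1 = 699.
t* = t_{0.025, 699} = 1.963364.
Margin = t* × SE = 1.963364 × 0.0674 = 0.13233.
CI: -0.5014 ± 0.13233 → (-0.634, -0.369).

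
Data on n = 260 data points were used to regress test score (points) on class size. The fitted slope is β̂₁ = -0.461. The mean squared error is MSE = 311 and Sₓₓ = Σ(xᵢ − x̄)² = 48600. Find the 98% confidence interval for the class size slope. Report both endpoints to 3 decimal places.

(-0.648, -0.274)

SE(β̂₁) = √(MSE/Sₓₓ) = √(311/48600) = 0.0799949.
df = n − 2 = 258.
t* = t_{0.01, 258} = 2.340888.
Margin = t* × SE = 2.340888 × 0.0799949 = 0.18726.
CI: -0.461 ± 0.18726 → (-0.648, -0.274).
With 98% confidence, each one-unit increase in class size is associated with a change of between -0.648 and -0.274 points in test score.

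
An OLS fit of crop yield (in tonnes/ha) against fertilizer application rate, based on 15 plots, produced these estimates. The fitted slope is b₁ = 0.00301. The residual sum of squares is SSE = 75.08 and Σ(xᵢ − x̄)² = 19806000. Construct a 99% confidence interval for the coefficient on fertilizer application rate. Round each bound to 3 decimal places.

(0.001, 0.005)

MSE = SSE/(n − 2) = 75.08/13 = 5.77538.
SE(b₁) = √(MSE/Sₓₓ) = √(5.77538/19806000) = 0.000539998.
df = n − 2 = 13.
t* = t_{0.005, 13} = 3.012276.
Margin = t* × SE = 3.012276 × 0.000539998 = 0.00163.
CI: 0.00301 ± 0.00163 → (0.001, 0.005).
With 99% confidence, each one-unit increase in fertilizer application rate is associated with a change of between 0.001 and 0.005 tonnes/ha in crop yield.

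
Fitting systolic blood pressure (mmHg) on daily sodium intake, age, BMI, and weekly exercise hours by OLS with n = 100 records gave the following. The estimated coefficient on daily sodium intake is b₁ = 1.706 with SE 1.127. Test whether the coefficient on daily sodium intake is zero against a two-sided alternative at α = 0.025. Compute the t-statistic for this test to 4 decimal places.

t = 1.5138

H₀: β₁ = 0 vs H₁: β₁ ≠ 0.
t = (b₁ − β₁⁰)/SE = 1.706 / 1.127 = 1.5138.
df = n − k − 1 = 100 − 4 − 1 = 95.
Two-sided p ≈ 0.1334, which is ≥ 0.025, so fail to reject H₀.
The data do not give significant evidence of an association between daily sodium intake and systolic blood pressure, after adjusting for the other predictors.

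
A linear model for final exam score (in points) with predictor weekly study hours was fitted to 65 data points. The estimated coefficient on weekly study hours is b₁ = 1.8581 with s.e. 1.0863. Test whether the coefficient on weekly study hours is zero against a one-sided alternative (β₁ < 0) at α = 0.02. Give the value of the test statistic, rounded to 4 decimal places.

t = 1.7105

H₀: β₁ = 0 vs H₁: β₁ < 0.
t = (b₁ − β₁⁰)/SE = 1.8581 / 1.0863 = 1.7105.
df = n − 2 = 65 − 2 = 63.
One-sided p ≈ 0.9540, which is ≥ 0.02, so fail to reject H₀.
The data do not give significant evidence that the true slope on weekly study hours is negative.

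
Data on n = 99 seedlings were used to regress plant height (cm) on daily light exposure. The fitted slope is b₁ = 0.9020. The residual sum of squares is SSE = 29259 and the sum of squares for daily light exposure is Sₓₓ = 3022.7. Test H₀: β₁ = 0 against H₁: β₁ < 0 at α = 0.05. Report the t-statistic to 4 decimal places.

MSE = SSE/(n − 2) = 29259/97 = 301.639.
SE(b₁) = √(MSE/Sₓₓ) = √(301.639/3022.7) = 0.315898.
t = 0.9020 / 0.315898 = 2.8554.
df = n − 2 = 97.
One-sided p ≈ 0.9974, which is ≥ 0.05, so fail to reject H₀.
The data do not give significant evidence that the true slope on daily light exposure is negative.

t = 2.8554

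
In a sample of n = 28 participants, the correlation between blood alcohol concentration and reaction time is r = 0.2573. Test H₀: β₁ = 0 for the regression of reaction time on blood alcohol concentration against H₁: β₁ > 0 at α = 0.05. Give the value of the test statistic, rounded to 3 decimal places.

t = 1.358

t = r·√(n − 2)/√(1 − r²) = 0.2573·√26/√0.933797 = 1.358.
df = n − 2 = 26.
One-sided p ≈ 0.0931, which is ≥ 0.05, so fail to reject H₀.
The data do not give significant evidence of a linear association between blood alcohol concentration and reaction time.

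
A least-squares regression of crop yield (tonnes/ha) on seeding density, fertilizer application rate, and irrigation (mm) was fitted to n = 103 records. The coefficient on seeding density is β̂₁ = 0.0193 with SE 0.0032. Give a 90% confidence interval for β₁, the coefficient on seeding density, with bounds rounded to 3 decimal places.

(0.014, 0.025)

df = n − k − 1 = 103 − 3 − 1 = 99.
t* = t_{0.05, 99} = 1.660391.
Margin = t* × SE = 1.660391 × 0.0032 = 0.00531.
CI: 0.0193 ± 0.00531 → (0.014, 0.025).
With 90% confidence, each one-unit increase in seeding density is associated with a change of between 0.014 and 0.025 tonnes/ha in crop yield, holding the other predictors fixed.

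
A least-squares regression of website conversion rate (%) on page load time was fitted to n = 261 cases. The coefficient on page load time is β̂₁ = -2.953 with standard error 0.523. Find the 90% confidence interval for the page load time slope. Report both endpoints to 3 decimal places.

(-3.816, -2.090)

df = n − 2 = 261 − 2 = 259.
t* = t_{0.05, 259} = 1.650758.
Margin = t* × SE = 1.650758 × 0.523 = 0.86335.
CI: -2.953 ± 0.86335 → (-3.816, -2.090).
With 90% confidence, each one-unit increase in page load time is associated with a change of between -3.816 and -2.090 % in website conversion rate.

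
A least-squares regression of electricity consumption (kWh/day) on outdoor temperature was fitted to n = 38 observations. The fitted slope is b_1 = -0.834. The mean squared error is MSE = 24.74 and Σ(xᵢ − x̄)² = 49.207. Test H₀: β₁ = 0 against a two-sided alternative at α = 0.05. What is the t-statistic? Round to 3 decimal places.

SE(b_1) = √(MSE/Sₓₓ) = √(24.74/49.207) = 0.709066.
t = -0.834 / 0.709066 = -1.176.
df = n − 2 = 36.
Two-sided p ≈ 0.2472, which is ≥ 0.05, so fail to reject H₀.
The data do not give significant evidence of an association between outdoor temperature and electricity consumption.

t = -1.176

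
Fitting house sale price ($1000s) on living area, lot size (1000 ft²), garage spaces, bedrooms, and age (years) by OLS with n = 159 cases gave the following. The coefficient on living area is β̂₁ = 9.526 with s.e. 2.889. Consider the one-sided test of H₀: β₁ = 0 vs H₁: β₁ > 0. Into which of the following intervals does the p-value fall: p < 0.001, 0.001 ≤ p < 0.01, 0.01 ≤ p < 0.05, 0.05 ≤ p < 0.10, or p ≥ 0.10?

p < 0.001

t = 9.526 / 2.889 = 3.297.
df = n − k − 1 = 159 − 5 − 1 = 153.
One-sided p = P(T_{153} > t) ≈ 0.0006.
So p < 0.001.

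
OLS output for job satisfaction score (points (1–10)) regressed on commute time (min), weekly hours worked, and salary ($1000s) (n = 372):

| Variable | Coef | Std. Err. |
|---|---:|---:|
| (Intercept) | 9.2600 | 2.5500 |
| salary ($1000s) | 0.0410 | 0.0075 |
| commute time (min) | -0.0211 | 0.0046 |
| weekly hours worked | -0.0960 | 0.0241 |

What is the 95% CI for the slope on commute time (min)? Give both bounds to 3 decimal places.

(-0.030, -0.012)

Read off: b = -0.0211, SE = 0.0046 for commute time (min).
df = n − k − 1 = 372 − 3 − 1 = 368.
t* = t_{0.025, 368} = 1.966431.
Margin = t* × SE = 1.966431 × 0.0046 = 0.00905.
CI: -0.0211 ± 0.00905 → (-0.030, -0.012).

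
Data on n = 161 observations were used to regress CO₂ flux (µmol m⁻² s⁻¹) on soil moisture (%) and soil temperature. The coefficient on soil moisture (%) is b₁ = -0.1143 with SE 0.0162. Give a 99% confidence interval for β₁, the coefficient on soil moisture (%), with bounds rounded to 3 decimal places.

df = n − k − 1 = 161 − 2 − 1 = 158.
t* = t_{0.005, 158} = 2.607304.
Margin = t* × SE = 2.607304 × 0.0162 = 0.04224.
CI: -0.1143 ± 0.04224 → (-0.157, -0.072).
With 99% confidence, each one-unit increase in soil moisture (%) is associated with a change of between -0.157 and -0.072 µmol m⁻² s⁻¹ in CO₂ flux, holding the other predictors fixed.

(-0.157, -0.072)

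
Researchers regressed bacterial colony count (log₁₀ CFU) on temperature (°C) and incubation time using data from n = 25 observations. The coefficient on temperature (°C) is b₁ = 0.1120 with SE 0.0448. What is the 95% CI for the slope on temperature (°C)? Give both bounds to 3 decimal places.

df = n − k − 1 = 25 − 2 − 1 = 22.
t* = t_{0.025, 22} = 2.073873.
Margin = t* × SE = 2.073873 × 0.0448 = 0.09291.
CI: 0.1120 ± 0.09291 → (0.019, 0.205).
With 95% confidence, each one-unit increase in temperature (°C) is associated with a change of between 0.019 and 0.205 log₁₀ CFU in bacterial colony count, holding the other predictors fixed.

(0.019, 0.205)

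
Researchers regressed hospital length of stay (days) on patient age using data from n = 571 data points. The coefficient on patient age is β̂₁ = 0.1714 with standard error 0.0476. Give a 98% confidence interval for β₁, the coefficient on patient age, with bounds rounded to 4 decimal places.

df = n − 2 = 571 − 2 = 569.
t* = t_{0.01, 569} = 2.332919.
Margin = t* × SE = 2.332919 × 0.0476 = 0.111047.
CI: 0.1714 ± 0.111047 → (0.0604, 0.2824).
With 98% confidence, each one-unit increase in patient age is associated with a change of between 0.0604 and 0.2824 days in hospital length of stay.

(0.0604, 0.2824)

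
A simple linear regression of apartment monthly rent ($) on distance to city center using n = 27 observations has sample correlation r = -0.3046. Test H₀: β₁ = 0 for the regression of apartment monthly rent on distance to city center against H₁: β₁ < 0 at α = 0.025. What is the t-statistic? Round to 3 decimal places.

t = r·√(n − 2)/√(1 − r²) = -0.3046·√25/√0.907219 = -1.599.
df = n − 2 = 25.
One-sided p ≈ 0.0612, which is ≥ 0.025, so fail to reject H₀.
The data do not give significant evidence of a linear association between distance to city center and apartment monthly rent.

t = -1.599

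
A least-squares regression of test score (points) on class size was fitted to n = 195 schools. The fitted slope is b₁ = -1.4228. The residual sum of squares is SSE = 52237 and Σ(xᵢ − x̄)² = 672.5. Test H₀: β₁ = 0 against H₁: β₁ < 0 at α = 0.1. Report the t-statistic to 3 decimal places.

MSE = SSE/(n − 2) = 52237/193 = 270.658.
SE(b₁) = √(MSE/Sₓₓ) = √(270.658/672.5) = 0.634402.
t = -1.4228 / 0.634402 = -2.243.
df = n − 2 = 193.
One-sided p ≈ 0.0130, which is < 0.1, so reject H₀.
There is evidence that the true slope on class size is negative.

t = -2.243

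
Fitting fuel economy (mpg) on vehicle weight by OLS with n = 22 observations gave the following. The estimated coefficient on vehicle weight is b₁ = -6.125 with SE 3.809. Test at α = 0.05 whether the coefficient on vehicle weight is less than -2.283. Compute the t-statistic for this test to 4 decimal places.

t = -1.0087

H₀: β₁ = -2.283 vs H₁: β₁ < -2.283.
t = (b₁ − β₁⁰)/SE = (-6.125 − (-2.283)) / 3.809 = -1.0087.
df = n − 2 = 22 − 2 = 20.
One-sided p ≈ 0.1626, which is ≥ 0.05, so fail to reject H₀.
The data do not give significant evidence that the true slope on vehicle weight is below -2.283 mpg per unit.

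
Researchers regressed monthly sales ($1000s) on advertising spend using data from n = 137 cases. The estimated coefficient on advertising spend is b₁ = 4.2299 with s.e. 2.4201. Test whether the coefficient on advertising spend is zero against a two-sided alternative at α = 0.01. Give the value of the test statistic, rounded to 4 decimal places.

t = 1.7478

H₀: β₁ = 0 vs H₁: β₁ ≠ 0.
t = (b₁ − β₁⁰)/SE = 4.2299 / 2.4201 = 1.7478.
df = n − 2 = 137 − 2 = 135.
Two-sided p ≈ 0.0828, which is ≥ 0.01, so fail to reject H₀.
The data do not give significant evidence of an association between advertising spend and monthly sales.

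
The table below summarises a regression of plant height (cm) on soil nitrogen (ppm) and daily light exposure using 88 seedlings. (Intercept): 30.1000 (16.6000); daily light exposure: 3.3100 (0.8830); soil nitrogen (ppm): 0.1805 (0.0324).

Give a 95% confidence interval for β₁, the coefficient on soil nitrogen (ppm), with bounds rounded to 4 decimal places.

(0.1161, 0.2449)

Read off: b = 0.1805, SE = 0.0324 for soil nitrogen (ppm).
df = n − k − 1 = 88 − 2 − 1 = 85.
t* = t_{0.025, 85} = 1.988268.
Margin = t* × SE = 1.988268 × 0.0324 = 0.064420.
CI: 0.1805 ± 0.064420 → (0.1161, 0.2449).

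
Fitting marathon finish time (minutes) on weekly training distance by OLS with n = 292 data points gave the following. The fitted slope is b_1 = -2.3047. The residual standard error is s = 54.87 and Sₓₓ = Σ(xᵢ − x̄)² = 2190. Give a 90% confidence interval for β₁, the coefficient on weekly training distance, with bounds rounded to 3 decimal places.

(-4.239, -0.370)

SE(b_1) = s/√Sₓₓ = 54.87/√2190 = 1.1725.
df = n − 2 = 290.
t* = t_{0.05, 290} = 1.650125.
Margin = t* × SE = 1.650125 × 1.1725 = 1.93477.
CI: -2.3047 ± 1.93477 → (-4.239, -0.370).
With 90% confidence, each one-unit increase in weekly training distance is associated with a change of between -4.239 and -0.370 minutes in marathon finish time.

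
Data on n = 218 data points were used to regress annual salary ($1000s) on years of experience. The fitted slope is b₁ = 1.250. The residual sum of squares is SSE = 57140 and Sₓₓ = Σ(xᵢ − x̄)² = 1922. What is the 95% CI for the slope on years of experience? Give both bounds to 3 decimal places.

(0.519, 1.981)

MSE = SSE/(n − 2) = 57140/216 = 264.537.
SE(b₁) = √(MSE/Sₓₓ) = √(264.537/1922) = 0.370994.
df = n − 2 = 216.
t* = t_{0.025, 216} = 1.971007.
Margin = t* × SE = 1.971007 × 0.370994 = 0.73123.
CI: 1.250 ± 0.73123 → (0.519, 1.981).
With 95% confidence, each one-unit increase in years of experience is associated with a change of between 0.519 and 1.981 $1000s in annual salary.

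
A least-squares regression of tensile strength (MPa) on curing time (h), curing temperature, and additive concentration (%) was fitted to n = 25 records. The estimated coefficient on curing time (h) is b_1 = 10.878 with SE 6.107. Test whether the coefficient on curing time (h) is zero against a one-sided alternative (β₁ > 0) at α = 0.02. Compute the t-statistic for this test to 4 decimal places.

t = 1.7812

H₀: β₁ = 0 vs H₁: β₁ > 0.
t = (b_1 − β₁⁰)/SE = 10.878 / 6.107 = 1.7812.
df = n − k − 1 = 25 − 3 − 1 = 21.
One-sided p ≈ 0.0447, which is ≥ 0.02, so fail to reject H₀.
The data do not give significant evidence that the true slope on curing time (h) is positive, holding the other predictors fixed.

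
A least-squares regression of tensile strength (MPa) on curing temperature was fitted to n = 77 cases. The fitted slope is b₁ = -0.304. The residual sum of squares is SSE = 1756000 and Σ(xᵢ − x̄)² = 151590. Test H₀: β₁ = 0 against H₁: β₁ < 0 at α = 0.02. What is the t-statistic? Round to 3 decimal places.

t = -0.774

MSE = SSE/(n − 2) = 1756000/75 = 23413.3.
SE(b₁) = √(MSE/Sₓₓ) = √(23413.3/151590) = 0.393003.
t = -0.304 / 0.393003 = -0.774.
df = n − 2 = 75.
One-sided p ≈ 0.2208, which is ≥ 0.02, so fail to reject H₀.
The data do not give significant evidence that the true slope on curing temperature is negative.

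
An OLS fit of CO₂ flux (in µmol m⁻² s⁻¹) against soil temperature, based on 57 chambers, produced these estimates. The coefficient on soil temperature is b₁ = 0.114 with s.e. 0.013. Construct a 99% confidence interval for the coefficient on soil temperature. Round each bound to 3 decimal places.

df = n − 2 = 57 − 2 = 55.
t* = t_{0.005, 55} = 2.668216.
Margin = t* × SE = 2.668216 × 0.013 = 0.03469.
CI: 0.114 ± 0.03469 → (0.079, 0.149).
With 99% confidence, each one-unit increase in soil temperature is associated with a change of between 0.079 and 0.149 µmol m⁻² s⁻¹ in CO₂ flux.

(0.079, 0.149)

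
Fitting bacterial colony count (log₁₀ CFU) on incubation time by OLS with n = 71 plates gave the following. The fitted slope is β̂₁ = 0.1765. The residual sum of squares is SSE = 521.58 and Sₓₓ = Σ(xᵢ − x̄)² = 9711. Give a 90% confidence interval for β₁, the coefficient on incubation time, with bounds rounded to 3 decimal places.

MSE = SSE/(n − 2) = 521.58/69 = 7.55913.
SE(β̂₁) = √(MSE/Sₓₓ) = √(7.55913/9711) = 0.0279.
df = n − 2 = 69.
t* = t_{0.05, 69} = 1.667239.
Margin = t* × SE = 1.667239 × 0.0279 = 0.04652.
CI: 0.1765 ± 0.04652 → (0.130, 0.223).
With 90% confidence, each one-unit increase in incubation time is associated with a change of between 0.130 and 0.223 log₁₀ CFU in bacterial colony count.

(0.130, 0.223)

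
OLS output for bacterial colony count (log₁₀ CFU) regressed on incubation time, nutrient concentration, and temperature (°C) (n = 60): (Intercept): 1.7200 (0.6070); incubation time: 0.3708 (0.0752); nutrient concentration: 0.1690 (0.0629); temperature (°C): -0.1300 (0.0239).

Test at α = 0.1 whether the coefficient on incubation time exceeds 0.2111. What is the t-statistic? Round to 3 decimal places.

Read off: b = 0.3708, SE = 0.0752 for incubation time.
H₀: β₁ = 0.2111 vs H₁: β₁ > 0.2111.
t = (0.3708 − 0.2111) / 0.0752 = 2.124.
df = n − k − 1 = 60 − 3 − 1 = 56.
One-sided p ≈ 0.0191, which is < 0.1, so reject H₀.
There is evidence that the true slope on incubation time exceeds 0.2111 log₁₀ CFU per unit, holding the other predictors fixed.

t = 2.124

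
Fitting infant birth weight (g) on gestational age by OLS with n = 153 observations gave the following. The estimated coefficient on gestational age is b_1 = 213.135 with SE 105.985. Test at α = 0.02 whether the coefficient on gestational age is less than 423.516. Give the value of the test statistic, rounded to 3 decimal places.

H₀: β₁ = 423.516 vs H₁: β₁ < 423.516.
t = (b_1 − β₁⁰)/SE = (213.135 − 423.516) / 105.985 = -1.985.
df = n − 2 = 153 − 2 = 151.
One-sided p ≈ 0.0245, which is ≥ 0.02, so fail to reject H₀.
The data do not give significant evidence that the true slope on gestational age is below 423.516 g per unit.

t = -1.985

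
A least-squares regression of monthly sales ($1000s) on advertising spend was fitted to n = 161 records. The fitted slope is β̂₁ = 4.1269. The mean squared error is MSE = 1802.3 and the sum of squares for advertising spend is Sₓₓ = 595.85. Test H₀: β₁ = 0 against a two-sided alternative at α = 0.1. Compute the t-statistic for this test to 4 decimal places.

SE(β̂₁) = √(MSE/Sₓₓ) = √(1802.3/595.85) = 1.73918.
t = 4.1269 / 1.73918 = 2.3729.
df = n − 2 = 159.
Two-sided p ≈ 0.0188, which is < 0.1, so reject H₀.
There is evidence that advertising spend is associated with monthly sales.

t = 2.3729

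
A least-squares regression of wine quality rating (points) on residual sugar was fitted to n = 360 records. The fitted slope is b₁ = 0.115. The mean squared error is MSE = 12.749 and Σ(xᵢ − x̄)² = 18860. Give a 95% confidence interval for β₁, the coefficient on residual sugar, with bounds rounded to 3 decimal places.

SE(b₁) = √(MSE/Sₓₓ) = √(12.749/18860) = 0.0259996.
df = n − 2 = 358.
t* = t_{0.025, 358} = 1.966613.
Margin = t* × SE = 1.966613 × 0.0259996 = 0.05113.
CI: 0.115 ± 0.05113 → (0.064, 0.166).
With 95% confidence, each one-unit increase in residual sugar is associated with a change of between 0.064 and 0.166 points in wine quality rating.

(0.064, 0.166)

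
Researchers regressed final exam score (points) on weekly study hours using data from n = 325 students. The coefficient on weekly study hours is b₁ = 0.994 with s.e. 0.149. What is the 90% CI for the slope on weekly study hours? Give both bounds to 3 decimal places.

df = n − 2 = 325 − 2 = 323.
t* = t_{0.05, 323} = 1.649585.
Margin = t* × SE = 1.649585 × 0.149 = 0.24579.
CI: 0.994 ± 0.24579 → (0.748, 1.240).
With 90% confidence, each one-unit increase in weekly study hours is associated with a change of between 0.748 and 1.240 points in final exam score.

(0.748, 1.240)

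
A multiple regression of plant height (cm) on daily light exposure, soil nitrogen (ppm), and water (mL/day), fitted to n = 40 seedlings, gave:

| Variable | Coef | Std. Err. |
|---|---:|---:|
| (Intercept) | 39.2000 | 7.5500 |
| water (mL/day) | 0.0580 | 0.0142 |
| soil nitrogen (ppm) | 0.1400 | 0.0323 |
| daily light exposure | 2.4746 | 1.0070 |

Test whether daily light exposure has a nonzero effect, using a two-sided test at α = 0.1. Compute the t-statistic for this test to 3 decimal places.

Read off: b = 2.4746, SE = 1.0070 for daily light exposure.
H₀: β₁ = 0 vs H₁: β₁ ≠ 0.
t = 2.4746 / 1.0070 = 2.457.
df = n − k − 1 = 40 − 3 − 1 = 36.
Two-sided p ≈ 0.0189, which is < 0.1, so reject H₀.
There is evidence that daily light exposure is associated with plant height, holding the other predictors fixed.

t = 2.457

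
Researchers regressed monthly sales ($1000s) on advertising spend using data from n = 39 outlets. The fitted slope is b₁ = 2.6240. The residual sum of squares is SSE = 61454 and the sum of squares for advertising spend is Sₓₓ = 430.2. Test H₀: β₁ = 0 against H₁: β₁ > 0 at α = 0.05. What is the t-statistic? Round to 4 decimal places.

t = 1.3354

MSE = SSE/(n − 2) = 61454/37 = 1660.92.
SE(b₁) = √(MSE/Sₓₓ) = √(1660.92/430.2) = 1.96489.
t = 2.6240 / 1.96489 = 1.3354.
df = n − 2 = 37.
One-sided p ≈ 0.0949, which is ≥ 0.05, so fail to reject H₀.
The data do not give significant evidence that the true slope on advertising spend is positive.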